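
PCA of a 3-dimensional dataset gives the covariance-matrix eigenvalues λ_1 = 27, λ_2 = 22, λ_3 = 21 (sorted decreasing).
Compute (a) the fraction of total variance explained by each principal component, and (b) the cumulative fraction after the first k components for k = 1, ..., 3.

Step 1 — total variance = trace(Sigma) = Σ λ_i = 27 + 22 + 21 = 70.

Step 2 — fraction explained by component i = λ_i / Σ λ:
  PC1: 27/70 = 0.3857
  PC2: 22/70 = 0.3143
  PC3: 21/70 = 0.3

Step 3 — cumulative fraction after k components = (λ_1 + ... + λ_k) / Σ λ:
  k = 1: 27/70 = 0.3857
  k = 2: (27 + 22)/70 = 49/70 = 0.7
  k = 3: (27 + 22 + 21)/70 = 70/70 = 1

Summary (fraction, with percent):

explained: PC1 0.3857 (38.57%), PC2 0.3143 (31.43%), PC3 0.3 (30%);  cumulative: 0.3857, 0.7, 1


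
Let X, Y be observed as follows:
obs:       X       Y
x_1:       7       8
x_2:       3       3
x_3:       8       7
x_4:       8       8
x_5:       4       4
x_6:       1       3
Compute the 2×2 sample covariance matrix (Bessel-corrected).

Step 1 — column means:
  mean(X) = (7 + 3 + 8 + 8 + 4 + 1) / 6 = 31/6 = 5.1667
  mean(Y) = (8 + 3 + 7 + 8 + 4 + 3) / 6 = 33/6 = 5.5

Step 2 — sample covariance S[i,j] = (1/(n-1)) · Σ_k (x_{k,i} - mean_i) · (x_{k,j} - mean_j), with n-1 = 5.
  S[X,X] = ((1.8333)·(1.8333) + (-2.1667)·(-2.1667) + (2.8333)·(2.8333) + (2.8333)·(2.8333) + (-1.1667)·(-1.1667) + (-4.1667)·(-4.1667)) / 5 = 42.8333/5 = 8.5667
  S[X,Y] = ((1.8333)·(2.5) + (-2.1667)·(-2.5) + (2.8333)·(1.5) + (2.8333)·(2.5) + (-1.1667)·(-1.5) + (-4.1667)·(-2.5)) / 5 = 33.5/5 = 6.7
  S[Y,Y] = ((2.5)·(2.5) + (-2.5)·(-2.5) + (1.5)·(1.5) + (2.5)·(2.5) + (-1.5)·(-1.5) + (-2.5)·(-2.5)) / 5 = 29.5/5 = 5.9

S is symmetric (S[j,i] = S[i,j]). Assembling:

S = [[8.5667, 6.7],
 [6.7, 5.9]]


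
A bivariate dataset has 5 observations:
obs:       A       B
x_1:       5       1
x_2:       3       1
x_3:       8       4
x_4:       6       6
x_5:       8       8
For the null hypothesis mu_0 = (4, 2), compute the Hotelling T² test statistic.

Step 1 — sample mean vector:
  mean(A) = (5 + 3 + 8 + 6 + 8) / 5 = 30/5 = 6
  mean(B) = (1 + 1 + 4 + 6 + 8) / 5 = 20/5 = 4
  x̄ = (6, 4),  deviation x̄ - mu_0 = (6, 4) - (4, 2) = (2, 2).

Step 2 — sample covariance matrix, S[i,j] = (1/(n-1)) · Σ_k (x_{k,i} - mean_i) · (x_{k,j} - mean_j), divisor n-1 = 4:
  S[A,A] = ((-1)·(-1) + (-3)·(-3) + (2)·(2) + (0)·(0) + (2)·(2)) / 4 = 18/4 = 4.5
  S[A,B] = ((-1)·(-3) + (-3)·(-3) + (2)·(0) + (0)·(2) + (2)·(4)) / 4 = 20/4 = 5
  S[B,B] = ((-3)·(-3) + (-3)·(-3) + (0)·(0) + (2)·(2) + (4)·(4)) / 4 = 38/4 = 9.5
  S = [[4.5, 5],
 [5, 9.5]].

Step 3 — invert S. det(S) = 4.5·9.5 - (5)² = 17.75.
  S^{-1} = (1/det) · [[d, -b], [-b, a]] = [[0.5352, -0.2817],
 [-0.2817, 0.2535]].

Step 4 — quadratic form (x̄ - mu_0)^T · S^{-1} · (x̄ - mu_0):
  S^{-1} · (x̄ - mu_0) = (0.507, -0.0563),
  (x̄ - mu_0)^T · [...] = (2)·(0.507) + (2)·(-0.0563) = 0.9014.

Step 5 — scale by n: T² = 5 · 0.9014 = 4.507.

T² ≈ 4.507


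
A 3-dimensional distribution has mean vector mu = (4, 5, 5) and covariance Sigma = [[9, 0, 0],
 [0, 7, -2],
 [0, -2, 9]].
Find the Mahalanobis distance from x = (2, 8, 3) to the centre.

Step 1 — centre the observation: (x - mu) = (-2, 3, -2).

Step 2 — invert Sigma (cofactor / det for 3×3, or solve directly):
  Sigma^{-1} = [[0.1111, 0, 0],
 [0, 0.1525, 0.0339],
 [0, 0.0339, 0.1186]].

Step 3 — form the quadratic (x - mu)^T · Sigma^{-1} · (x - mu):
  Sigma^{-1} · (x - mu) = (-0.2222, 0.3898, -0.1356).
  (x - mu)^T · [Sigma^{-1} · (x - mu)] = (-2)·(-0.2222) + (3)·(0.3898) + (-2)·(-0.1356) = 1.8851.

Step 4 — take square root: d = √(1.8851) ≈ 1.373.

d(x, mu) = √(1.8851) ≈ 1.373


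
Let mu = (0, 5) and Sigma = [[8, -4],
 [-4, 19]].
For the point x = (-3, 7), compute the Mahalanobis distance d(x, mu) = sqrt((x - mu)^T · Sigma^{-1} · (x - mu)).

Step 1 — centre the observation: (x - mu) = (-3, 2).

Step 2 — invert Sigma. det(Sigma) = 8·19 - (-4)² = 136.
  Sigma^{-1} = (1/det) · [[d, -b], [-b, a]] = [[0.1397, 0.0294],
 [0.0294, 0.0588]].

Step 3 — form the quadratic (x - mu)^T · Sigma^{-1} · (x - mu):
  Sigma^{-1} · (x - mu) = (-0.3603, 0.0294).
  (x - mu)^T · [Sigma^{-1} · (x - mu)] = (-3)·(-0.3603) + (2)·(0.0294) = 1.1397.

Step 4 — take square root: d = √(1.1397) ≈ 1.0676.

d(x, mu) = √(1.1397) ≈ 1.0676


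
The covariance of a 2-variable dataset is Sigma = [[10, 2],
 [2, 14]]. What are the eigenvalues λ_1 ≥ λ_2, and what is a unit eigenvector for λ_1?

Step 1 — characteristic polynomial of 2×2 Sigma:
  det(Sigma - λI) = λ² - trace · λ + det = 0.
  trace = 10 + 14 = 24, det = 10·14 - (2)² = 136.
Step 2 — discriminant:
  Δ = trace² - 4·det = 576 - 544 = 32.
Step 3 — eigenvalues:
  λ = (trace ± √Δ)/2 = (24 ± 5.6569)/2,
  λ_1 = 14.8284,  λ_2 = 9.1716.

Step 4 — unit eigenvector for λ_1: solve (Sigma - λ_1 I)v = 0. First row:
  (10 - 14.8284)·v_x + (2)·v_y = 0, i.e. (-4.8284)·v_x + (2)·v_y = 0,
  so v ∝ (b, λ_1 - a) = (2, 4.8284) = u.
  ||u|| = √((2)² + (4.8284)²) = √(27.3137) ≈ 5.2263,
  v_1 = u/||u|| ≈ (0.3827, 0.9239) (||v_1|| = 1).

λ_1 = 14.8284,  λ_2 = 9.1716;  v_1 ≈ (0.3827, 0.9239)


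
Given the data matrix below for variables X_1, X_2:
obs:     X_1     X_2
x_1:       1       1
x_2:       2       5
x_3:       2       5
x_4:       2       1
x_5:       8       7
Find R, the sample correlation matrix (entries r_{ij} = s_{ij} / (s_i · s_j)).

Step 1 — column means:
  mean(X_1) = (1 + 2 + 2 + 2 + 8) / 5 = 15/5 = 3
  mean(X_2) = (1 + 5 + 5 + 1 + 7) / 5 = 19/5 = 3.8

Step 2 — sample variances and covariances s[i,j] = (1/(n-1)) · Σ_k (x_{k,i} - mean_i) · (x_{k,j} - mean_j), with n-1 = 4:
  s[X_1,X_1] = ((-2)·(-2) + (-1)·(-1) + (-1)·(-1) + (-1)·(-1) + (5)·(5)) / 4 = 32/4 = 8
  s[X_1,X_2] = ((-2)·(-2.8) + (-1)·(1.2) + (-1)·(1.2) + (-1)·(-2.8) + (5)·(3.2)) / 4 = 22/4 = 5.5
  s[X_2,X_2] = ((-2.8)·(-2.8) + (1.2)·(1.2) + (1.2)·(1.2) + (-2.8)·(-2.8) + (3.2)·(3.2)) / 4 = 28.8/4 = 7.2
  Sample standard deviations s_i = √(s[i,i]):
  s(X_1) = √(8) = 2.8284
  s(X_2) = √(7.2) = 2.6833

Step 3 — r_{ij} = s_{ij} / (s_i · s_j):
  r[X_1,X_1] = 1 (diagonal).
  r[X_1,X_2] = 5.5 / (2.8284 · 2.6833) = 5.5 / 7.5895 = 0.7247
  r[X_2,X_2] = 1 (diagonal).

R is symmetric with unit diagonal. Assembling:

R = [[1, 0.7247],
 [0.7247, 1]]


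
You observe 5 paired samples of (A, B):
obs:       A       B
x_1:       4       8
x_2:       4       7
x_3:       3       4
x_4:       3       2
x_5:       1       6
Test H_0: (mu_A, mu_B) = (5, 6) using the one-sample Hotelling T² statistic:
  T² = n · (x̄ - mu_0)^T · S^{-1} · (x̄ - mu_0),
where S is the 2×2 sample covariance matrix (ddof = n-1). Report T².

Step 1 — sample mean vector:
  mean(A) = (4 + 4 + 3 + 3 + 1) / 5 = 15/5 = 3
  mean(B) = (8 + 7 + 4 + 2 + 6) / 5 = 27/5 = 5.4
  x̄ = (3, 5.4),  deviation x̄ - mu_0 = (3, 5.4) - (5, 6) = (-2, -0.6).

Step 2 — sample covariance matrix, S[i,j] = (1/(n-1)) · Σ_k (x_{k,i} - mean_i) · (x_{k,j} - mean_j), divisor n-1 = 4:
  S[A,A] = ((1)·(1) + (1)·(1) + (0)·(0) + (0)·(0) + (-2)·(-2)) / 4 = 6/4 = 1.5
  S[A,B] = ((1)·(2.6) + (1)·(1.6) + (0)·(-1.4) + (0)·(-3.4) + (-2)·(0.6)) / 4 = 3/4 = 0.75
  S[B,B] = ((2.6)·(2.6) + (1.6)·(1.6) + (-1.4)·(-1.4) + (-3.4)·(-3.4) + (0.6)·(0.6)) / 4 = 23.2/4 = 5.8
  S = [[1.5, 0.75],
 [0.75, 5.8]].

Step 3 — invert S. det(S) = 1.5·5.8 - (0.75)² = 8.1375.
  S^{-1} = (1/det) · [[d, -b], [-b, a]] = [[0.7127, -0.0922],
 [-0.0922, 0.1843]].

Step 4 — quadratic form (x̄ - mu_0)^T · S^{-1} · (x̄ - mu_0):
  S^{-1} · (x̄ - mu_0) = (-1.3702, 0.0737),
  (x̄ - mu_0)^T · [...] = (-2)·(-1.3702) + (-0.6)·(0.0737) = 2.6962.

Step 5 — scale by n: T² = 5 · 2.6962 = 13.4808.

T² ≈ 13.4808


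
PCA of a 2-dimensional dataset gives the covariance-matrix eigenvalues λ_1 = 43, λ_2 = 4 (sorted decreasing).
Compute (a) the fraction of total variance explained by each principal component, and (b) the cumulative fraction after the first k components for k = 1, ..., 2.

Step 1 — total variance = trace(Sigma) = Σ λ_i = 43 + 4 = 47.

Step 2 — fraction explained by component i = λ_i / Σ λ:
  PC1: 43/47 = 0.9149
  PC2: 4/47 = 0.0851

Step 3 — cumulative fraction after k components = (λ_1 + ... + λ_k) / Σ λ:
  k = 1: 43/47 = 0.9149
  k = 2: (43 + 4)/47 = 47/47 = 1

Summary (fraction, with percent):

explained: PC1 0.9149 (91.49%), PC2 0.0851 (8.51%);  cumulative: 0.9149, 1


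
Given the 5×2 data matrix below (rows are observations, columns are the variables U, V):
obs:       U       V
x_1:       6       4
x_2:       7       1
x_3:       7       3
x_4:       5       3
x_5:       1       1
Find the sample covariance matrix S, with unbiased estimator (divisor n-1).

Step 1 — column means:
  mean(U) = (6 + 7 + 7 + 5 + 1) / 5 = 26/5 = 5.2
  mean(V) = (4 + 1 + 3 + 3 + 1) / 5 = 12/5 = 2.4

Step 2 — sample covariance S[i,j] = (1/(n-1)) · Σ_k (x_{k,i} - mean_i) · (x_{k,j} - mean_j), with n-1 = 4.
  S[U,U] = ((0.8)·(0.8) + (1.8)·(1.8) + (1.8)·(1.8) + (-0.2)·(-0.2) + (-4.2)·(-4.2)) / 4 = 24.8/4 = 6.2
  S[U,V] = ((0.8)·(1.6) + (1.8)·(-1.4) + (1.8)·(0.6) + (-0.2)·(0.6) + (-4.2)·(-1.4)) / 4 = 5.6/4 = 1.4
  S[V,V] = ((1.6)·(1.6) + (-1.4)·(-1.4) + (0.6)·(0.6) + (0.6)·(0.6) + (-1.4)·(-1.4)) / 4 = 7.2/4 = 1.8

S is symmetric (S[j,i] = S[i,j]). Assembling:

S = [[6.2, 1.4],
 [1.4, 1.8]]


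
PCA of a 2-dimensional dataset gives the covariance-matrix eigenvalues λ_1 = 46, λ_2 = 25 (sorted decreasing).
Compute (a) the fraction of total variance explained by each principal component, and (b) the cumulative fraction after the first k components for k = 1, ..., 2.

Step 1 — total variance = trace(Sigma) = Σ λ_i = 46 + 25 = 71.

Step 2 — fraction explained by component i = λ_i / Σ λ:
  PC1: 46/71 = 0.6479
  PC2: 25/71 = 0.3521

Step 3 — cumulative fraction after k components = (λ_1 + ... + λ_k) / Σ λ:
  k = 1: 46/71 = 0.6479
  k = 2: (46 + 25)/71 = 71/71 = 1

Summary (fraction, with percent):

explained: PC1 0.6479 (64.79%), PC2 0.3521 (35.21%);  cumulative: 0.6479, 1


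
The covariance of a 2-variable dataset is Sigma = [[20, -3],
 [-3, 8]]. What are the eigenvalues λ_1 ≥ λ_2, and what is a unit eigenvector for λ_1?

Step 1 — characteristic polynomial of 2×2 Sigma:
  det(Sigma - λI) = λ² - trace · λ + det = 0.
  trace = 20 + 8 = 28, det = 20·8 - (-3)² = 151.
Step 2 — discriminant:
  Δ = trace² - 4·det = 784 - 604 = 180.
Step 3 — eigenvalues:
  λ = (trace ± √Δ)/2 = (28 ± 13.4164)/2,
  λ_1 = 20.7082,  λ_2 = 7.2918.

Step 4 — unit eigenvector for λ_1: solve (Sigma - λ_1 I)v = 0. First row:
  (20 - 20.7082)·v_x + (-3)·v_y = 0, i.e. (-0.7082)·v_x + (-3)·v_y = 0,
  so v ∝ (b, λ_1 - a) = (-3, 0.7082); multiply by -1 so the first entry is positive: u = (3, -0.7082).
  ||u|| = √((3)² + (-0.7082)²) = √(9.5016) ≈ 3.0825,
  v_1 = u/||u|| ≈ (0.9732, -0.2298) (||v_1|| = 1).

λ_1 = 20.7082,  λ_2 = 7.2918;  v_1 ≈ (0.9732, -0.2298)


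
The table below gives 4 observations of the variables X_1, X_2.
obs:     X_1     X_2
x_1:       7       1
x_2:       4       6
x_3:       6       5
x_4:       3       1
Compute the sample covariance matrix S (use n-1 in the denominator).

Step 1 — column means:
  mean(X_1) = (7 + 4 + 6 + 3) / 4 = 20/4 = 5
  mean(X_2) = (1 + 6 + 5 + 1) / 4 = 13/4 = 3.25

Step 2 — sample covariance S[i,j] = (1/(n-1)) · Σ_k (x_{k,i} - mean_i) · (x_{k,j} - mean_j), with n-1 = 3.
  S[X_1,X_1] = ((2)·(2) + (-1)·(-1) + (1)·(1) + (-2)·(-2)) / 3 = 10/3 = 3.3333
  S[X_1,X_2] = ((2)·(-2.25) + (-1)·(2.75) + (1)·(1.75) + (-2)·(-2.25)) / 3 = -1/3 = -0.3333
  S[X_2,X_2] = ((-2.25)·(-2.25) + (2.75)·(2.75) + (1.75)·(1.75) + (-2.25)·(-2.25)) / 3 = 20.75/3 = 6.9167

S is symmetric (S[j,i] = S[i,j]). Assembling:

S = [[3.3333, -0.3333],
 [-0.3333, 6.9167]]


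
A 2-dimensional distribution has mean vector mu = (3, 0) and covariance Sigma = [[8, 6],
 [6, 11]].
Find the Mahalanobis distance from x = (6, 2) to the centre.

Step 1 — centre the observation: (x - mu) = (3, 2).

Step 2 — invert Sigma. det(Sigma) = 8·11 - (6)² = 52.
  Sigma^{-1} = (1/det) · [[d, -b], [-b, a]] = [[0.2115, -0.1154],
 [-0.1154, 0.1538]].

Step 3 — form the quadratic (x - mu)^T · Sigma^{-1} · (x - mu):
  Sigma^{-1} · (x - mu) = (0.4038, -0.0385).
  (x - mu)^T · [Sigma^{-1} · (x - mu)] = (3)·(0.4038) + (2)·(-0.0385) = 1.1346.

Step 4 — take square root: d = √(1.1346) ≈ 1.0652.

d(x, mu) = √(1.1346) ≈ 1.0652


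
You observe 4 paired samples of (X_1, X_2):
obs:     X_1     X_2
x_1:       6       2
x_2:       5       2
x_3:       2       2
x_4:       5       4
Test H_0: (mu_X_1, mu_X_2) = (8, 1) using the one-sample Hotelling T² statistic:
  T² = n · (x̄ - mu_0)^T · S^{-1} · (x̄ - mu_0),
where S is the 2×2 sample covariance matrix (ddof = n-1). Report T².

Step 1 — sample mean vector:
  mean(X_1) = (6 + 5 + 2 + 5) / 4 = 18/4 = 4.5
  mean(X_2) = (2 + 2 + 2 + 4) / 4 = 10/4 = 2.5
  x̄ = (4.5, 2.5),  deviation x̄ - mu_0 = (4.5, 2.5) - (8, 1) = (-3.5, 1.5).

Step 2 — sample covariance matrix, S[i,j] = (1/(n-1)) · Σ_k (x_{k,i} - mean_i) · (x_{k,j} - mean_j), divisor n-1 = 3:
  S[X_1,X_1] = ((1.5)·(1.5) + (0.5)·(0.5) + (-2.5)·(-2.5) + (0.5)·(0.5)) / 3 = 9/3 = 3
  S[X_1,X_2] = ((1.5)·(-0.5) + (0.5)·(-0.5) + (-2.5)·(-0.5) + (0.5)·(1.5)) / 3 = 1/3 = 0.3333
  S[X_2,X_2] = ((-0.5)·(-0.5) + (-0.5)·(-0.5) + (-0.5)·(-0.5) + (1.5)·(1.5)) / 3 = 3/3 = 1
  S = [[3, 0.3333],
 [0.3333, 1]].

Step 3 — invert S. det(S) = 3·1 - (0.3333)² = 2.8889.
  S^{-1} = (1/det) · [[d, -b], [-b, a]] = [[0.3462, -0.1154],
 [-0.1154, 1.0385]].

Step 4 — quadratic form (x̄ - mu_0)^T · S^{-1} · (x̄ - mu_0):
  S^{-1} · (x̄ - mu_0) = (-1.3846, 1.9615),
  (x̄ - mu_0)^T · [...] = (-3.5)·(-1.3846) + (1.5)·(1.9615) = 7.7885.

Step 5 — scale by n: T² = 4 · 7.7885 = 31.1538.

T² ≈ 31.1538


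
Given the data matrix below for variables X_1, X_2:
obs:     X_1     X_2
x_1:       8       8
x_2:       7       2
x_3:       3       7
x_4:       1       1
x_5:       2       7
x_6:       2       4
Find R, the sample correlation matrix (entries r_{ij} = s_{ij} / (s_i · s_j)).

Step 1 — column means:
  mean(X_1) = (8 + 7 + 3 + 1 + 2 + 2) / 6 = 23/6 = 3.8333
  mean(X_2) = (8 + 2 + 7 + 1 + 7 + 4) / 6 = 29/6 = 4.8333

Step 2 — sample variances and covariances s[i,j] = (1/(n-1)) · Σ_k (x_{k,i} - mean_i) · (x_{k,j} - mean_j), with n-1 = 5:
  s[X_1,X_1] = ((4.1667)·(4.1667) + (3.1667)·(3.1667) + (-0.8333)·(-0.8333) + (-2.8333)·(-2.8333) + (-1.8333)·(-1.8333) + (-1.8333)·(-1.8333)) / 5 = 42.8333/5 = 8.5667
  s[X_1,X_2] = ((4.1667)·(3.1667) + (3.1667)·(-2.8333) + (-0.8333)·(2.1667) + (-2.8333)·(-3.8333) + (-1.8333)·(2.1667) + (-1.8333)·(-0.8333)) / 5 = 10.8333/5 = 2.1667
  s[X_2,X_2] = ((3.1667)·(3.1667) + (-2.8333)·(-2.8333) + (2.1667)·(2.1667) + (-3.8333)·(-3.8333) + (2.1667)·(2.1667) + (-0.8333)·(-0.8333)) / 5 = 42.8333/5 = 8.5667
  Sample standard deviations s_i = √(s[i,i]):
  s(X_1) = √(8.5667) = 2.9269
  s(X_2) = √(8.5667) = 2.9269

Step 3 — r_{ij} = s_{ij} / (s_i · s_j):
  r[X_1,X_1] = 1 (diagonal).
  r[X_1,X_2] = 2.1667 / (2.9269 · 2.9269) = 2.1667 / 8.5667 = 0.2529
  r[X_2,X_2] = 1 (diagonal).

R is symmetric with unit diagonal. Assembling:

R = [[1, 0.2529],
 [0.2529, 1]]


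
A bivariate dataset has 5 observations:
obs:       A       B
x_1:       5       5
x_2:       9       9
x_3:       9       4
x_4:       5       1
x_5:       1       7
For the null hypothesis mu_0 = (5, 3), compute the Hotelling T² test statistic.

Step 1 — sample mean vector:
  mean(A) = (5 + 9 + 9 + 5 + 1) / 5 = 29/5 = 5.8
  mean(B) = (5 + 9 + 4 + 1 + 7) / 5 = 26/5 = 5.2
  x̄ = (5.8, 5.2),  deviation x̄ - mu_0 = (5.8, 5.2) - (5, 3) = (0.8, 2.2).

Step 2 — sample covariance matrix, S[i,j] = (1/(n-1)) · Σ_k (x_{k,i} - mean_i) · (x_{k,j} - mean_j), divisor n-1 = 4:
  S[A,A] = ((-0.8)·(-0.8) + (3.2)·(3.2) + (3.2)·(3.2) + (-0.8)·(-0.8) + (-4.8)·(-4.8)) / 4 = 44.8/4 = 11.2
  S[A,B] = ((-0.8)·(-0.2) + (3.2)·(3.8) + (3.2)·(-1.2) + (-0.8)·(-4.2) + (-4.8)·(1.8)) / 4 = 3.2/4 = 0.8
  S[B,B] = ((-0.2)·(-0.2) + (3.8)·(3.8) + (-1.2)·(-1.2) + (-4.2)·(-4.2) + (1.8)·(1.8)) / 4 = 36.8/4 = 9.2
  S = [[11.2, 0.8],
 [0.8, 9.2]].

Step 3 — invert S. det(S) = 11.2·9.2 - (0.8)² = 102.4.
  S^{-1} = (1/det) · [[d, -b], [-b, a]] = [[0.0898, -0.0078],
 [-0.0078, 0.1094]].

Step 4 — quadratic form (x̄ - mu_0)^T · S^{-1} · (x̄ - mu_0):
  S^{-1} · (x̄ - mu_0) = (0.0547, 0.2344),
  (x̄ - mu_0)^T · [...] = (0.8)·(0.0547) + (2.2)·(0.2344) = 0.5594.

Step 5 — scale by n: T² = 5 · 0.5594 = 2.7969.

T² ≈ 2.7969


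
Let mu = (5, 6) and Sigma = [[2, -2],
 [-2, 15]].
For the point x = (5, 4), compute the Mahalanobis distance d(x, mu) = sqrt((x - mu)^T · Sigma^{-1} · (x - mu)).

Step 1 — centre the observation: (x - mu) = (0, -2).

Step 2 — invert Sigma. det(Sigma) = 2·15 - (-2)² = 26.
  Sigma^{-1} = (1/det) · [[d, -b], [-b, a]] = [[0.5769, 0.0769],
 [0.0769, 0.0769]].

Step 3 — form the quadratic (x - mu)^T · Sigma^{-1} · (x - mu):
  Sigma^{-1} · (x - mu) = (-0.1538, -0.1538).
  (x - mu)^T · [Sigma^{-1} · (x - mu)] = (0)·(-0.1538) + (-2)·(-0.1538) = 0.3077.

Step 4 — take square root: d = √(0.3077) ≈ 0.5547.

d(x, mu) = √(0.3077) ≈ 0.5547


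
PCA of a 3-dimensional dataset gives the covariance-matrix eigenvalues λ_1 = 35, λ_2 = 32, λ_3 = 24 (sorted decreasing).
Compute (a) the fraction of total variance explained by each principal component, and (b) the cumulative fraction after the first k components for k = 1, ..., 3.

Step 1 — total variance = trace(Sigma) = Σ λ_i = 35 + 32 + 24 = 91.

Step 2 — fraction explained by component i = λ_i / Σ λ:
  PC1: 35/91 = 0.3846
  PC2: 32/91 = 0.3516
  PC3: 24/91 = 0.2637

Step 3 — cumulative fraction after k components = (λ_1 + ... + λ_k) / Σ λ:
  k = 1: 35/91 = 0.3846
  k = 2: (35 + 32)/91 = 67/91 = 0.7363
  k = 3: (35 + 32 + 24)/91 = 91/91 = 1

Summary (fraction, with percent):

explained: PC1 0.3846 (38.46%), PC2 0.3516 (35.16%), PC3 0.2637 (26.37%);  cumulative: 0.3846, 0.7363, 1


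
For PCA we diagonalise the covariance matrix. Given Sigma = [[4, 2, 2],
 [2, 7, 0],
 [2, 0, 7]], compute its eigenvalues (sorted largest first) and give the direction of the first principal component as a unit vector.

Step 1 — characteristic polynomial p(λ) = det(λI - Sigma) = λ³ - tr·λ² + c_1·λ - det, where tr = trace, c_1 = sum of the principal 2×2 minors, det = det(Sigma):
  tr = 4 + 7 + 7 = 18,
  c_1 = (4·7 - (2)²) + (4·7 - (2)²) + (7·7 - (0)²) = 24 + 24 + 49 = 97,
  det = 4·(7·7 - (0)²) - (2)·((2)·7 - (0)·(2)) + (2)·((2)·(0) - 7·(2)) = 4·(49) - (2)·(14) + (2)·(-14) = 140.
  So p(λ) = λ³ - 18λ² + 97λ - 140.
Step 2 — look for an integer root (rational root theorem: any rational root is an integer divisor of 140). Testing λ = 7:
  p(7) = 343 - 882 + 679 - 140 = 0  ✓
  Dividing out (λ - 7): p(λ) = (λ - 7)(λ² - 11λ + 20).
Step 3 — remaining eigenvalues from the quadratic λ² - 11λ + 20 = 0:
  Δ = 11² - 4·20 = 121 - 80 = 41,  λ = (11 ± √41)/2 = (11 ± 6.4031)/2 ≈ 8.7016 or 2.2984.
  Sorted: λ_1 = 8.7016,  λ_2 = 7,  λ_3 = 2.2984  (check: sum = 18 = tr ✓).

Step 4 — unit eigenvector for λ_1 ≈ 8.7016: v spans the null space of (Sigma - λ_1 I), whose rows are
  r_1 = (-4.7016, 2, 2),  r_2 = (2, -1.7016, 0),  r_3 = (2, 0, -1.7016).
  v is orthogonal to every row, so take v ∝ r_1 × r_2 = ((2)·(0) - (2)·(-1.7016), (2)·(2) - (-4.7016)·(0), (-4.7016)·(-1.7016) - (2)·(2)) ≈ (3.4031, 4, 4).
  Let u = (3.4031, 4, 4).
  ||u|| = √((3.4031)² + (4)² + (4)²) = √(43.5813) ≈ 6.6016,  v_1 = u/||u|| ≈ (0.5155, 0.6059, 0.6059) (||v_1|| = 1).

λ_1 = 8.7016,  λ_2 = 7,  λ_3 = 2.2984;  v_1 ≈ (0.5155, 0.6059, 0.6059)


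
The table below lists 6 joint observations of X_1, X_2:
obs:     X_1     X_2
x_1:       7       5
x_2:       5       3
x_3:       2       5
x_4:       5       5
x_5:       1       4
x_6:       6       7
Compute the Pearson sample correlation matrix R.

Step 1 — column means:
  mean(X_1) = (7 + 5 + 2 + 5 + 1 + 6) / 6 = 26/6 = 4.3333
  mean(X_2) = (5 + 3 + 5 + 5 + 4 + 7) / 6 = 29/6 = 4.8333

Step 2 — sample variances and covariances s[i,j] = (1/(n-1)) · Σ_k (x_{k,i} - mean_i) · (x_{k,j} - mean_j), with n-1 = 5:
  s[X_1,X_1] = ((2.6667)·(2.6667) + (0.6667)·(0.6667) + (-2.3333)·(-2.3333) + (0.6667)·(0.6667) + (-3.3333)·(-3.3333) + (1.6667)·(1.6667)) / 5 = 27.3333/5 = 5.4667
  s[X_1,X_2] = ((2.6667)·(0.1667) + (0.6667)·(-1.8333) + (-2.3333)·(0.1667) + (0.6667)·(0.1667) + (-3.3333)·(-0.8333) + (1.6667)·(2.1667)) / 5 = 5.3333/5 = 1.0667
  s[X_2,X_2] = ((0.1667)·(0.1667) + (-1.8333)·(-1.8333) + (0.1667)·(0.1667) + (0.1667)·(0.1667) + (-0.8333)·(-0.8333) + (2.1667)·(2.1667)) / 5 = 8.8333/5 = 1.7667
  Sample standard deviations s_i = √(s[i,i]):
  s(X_1) = √(5.4667) = 2.3381
  s(X_2) = √(1.7667) = 1.3292

Step 3 — r_{ij} = s_{ij} / (s_i · s_j):
  r[X_1,X_1] = 1 (diagonal).
  r[X_1,X_2] = 1.0667 / (2.3381 · 1.3292) = 1.0667 / 3.1077 = 0.3432
  r[X_2,X_2] = 1 (diagonal).

R is symmetric with unit diagonal. Assembling:

R = [[1, 0.3432],
 [0.3432, 1]]


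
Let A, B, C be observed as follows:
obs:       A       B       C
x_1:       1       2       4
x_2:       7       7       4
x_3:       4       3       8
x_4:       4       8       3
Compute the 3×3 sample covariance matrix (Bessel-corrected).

Step 1 — column means:
  mean(A) = (1 + 7 + 4 + 4) / 4 = 16/4 = 4
  mean(B) = (2 + 7 + 3 + 8) / 4 = 20/4 = 5
  mean(C) = (4 + 4 + 8 + 3) / 4 = 19/4 = 4.75

Step 2 — sample covariance S[i,j] = (1/(n-1)) · Σ_k (x_{k,i} - mean_i) · (x_{k,j} - mean_j), with n-1 = 3.
  S[A,A] = ((-3)·(-3) + (3)·(3) + (0)·(0) + (0)·(0)) / 3 = 18/3 = 6
  S[A,B] = ((-3)·(-3) + (3)·(2) + (0)·(-2) + (0)·(3)) / 3 = 15/3 = 5
  S[A,C] = ((-3)·(-0.75) + (3)·(-0.75) + (0)·(3.25) + (0)·(-1.75)) / 3 = 0/3 = 0
  S[B,B] = ((-3)·(-3) + (2)·(2) + (-2)·(-2) + (3)·(3)) / 3 = 26/3 = 8.6667
  S[B,C] = ((-3)·(-0.75) + (2)·(-0.75) + (-2)·(3.25) + (3)·(-1.75)) / 3 = -11/3 = -3.6667
  S[C,C] = ((-0.75)·(-0.75) + (-0.75)·(-0.75) + (3.25)·(3.25) + (-1.75)·(-1.75)) / 3 = 14.75/3 = 4.9167

S is symmetric (S[j,i] = S[i,j]). Assembling:

S = [[6, 5, 0],
 [5, 8.6667, -3.6667],
 [0, -3.6667, 4.9167]]


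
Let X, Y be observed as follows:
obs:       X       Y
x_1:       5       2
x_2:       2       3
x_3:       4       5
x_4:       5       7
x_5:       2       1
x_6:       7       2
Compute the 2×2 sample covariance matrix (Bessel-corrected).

Step 1 — column means:
  mean(X) = (5 + 2 + 4 + 5 + 2 + 7) / 6 = 25/6 = 4.1667
  mean(Y) = (2 + 3 + 5 + 7 + 1 + 2) / 6 = 20/6 = 3.3333

Step 2 — sample covariance S[i,j] = (1/(n-1)) · Σ_k (x_{k,i} - mean_i) · (x_{k,j} - mean_j), with n-1 = 5.
  S[X,X] = ((0.8333)·(0.8333) + (-2.1667)·(-2.1667) + (-0.1667)·(-0.1667) + (0.8333)·(0.8333) + (-2.1667)·(-2.1667) + (2.8333)·(2.8333)) / 5 = 18.8333/5 = 3.7667
  S[X,Y] = ((0.8333)·(-1.3333) + (-2.1667)·(-0.3333) + (-0.1667)·(1.6667) + (0.8333)·(3.6667) + (-2.1667)·(-2.3333) + (2.8333)·(-1.3333)) / 5 = 3.6667/5 = 0.7333
  S[Y,Y] = ((-1.3333)·(-1.3333) + (-0.3333)·(-0.3333) + (1.6667)·(1.6667) + (3.6667)·(3.6667) + (-2.3333)·(-2.3333) + (-1.3333)·(-1.3333)) / 5 = 25.3333/5 = 5.0667

S is symmetric (S[j,i] = S[i,j]). Assembling:

S = [[3.7667, 0.7333],
 [0.7333, 5.0667]]


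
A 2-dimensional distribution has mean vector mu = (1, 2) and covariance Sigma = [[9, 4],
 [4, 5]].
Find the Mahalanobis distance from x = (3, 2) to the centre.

Step 1 — centre the observation: (x - mu) = (2, 0).

Step 2 — invert Sigma. det(Sigma) = 9·5 - (4)² = 29.
  Sigma^{-1} = (1/det) · [[d, -b], [-b, a]] = [[0.1724, -0.1379],
 [-0.1379, 0.3103]].

Step 3 — form the quadratic (x - mu)^T · Sigma^{-1} · (x - mu):
  Sigma^{-1} · (x - mu) = (0.3448, -0.2759).
  (x - mu)^T · [Sigma^{-1} · (x - mu)] = (2)·(0.3448) + (0)·(-0.2759) = 0.6897.

Step 4 — take square root: d = √(0.6897) ≈ 0.8305.

d(x, mu) = √(0.6897) ≈ 0.8305


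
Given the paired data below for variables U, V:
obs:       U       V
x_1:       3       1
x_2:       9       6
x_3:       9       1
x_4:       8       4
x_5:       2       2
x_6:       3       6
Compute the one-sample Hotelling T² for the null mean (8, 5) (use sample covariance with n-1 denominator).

Step 1 — sample mean vector:
  mean(U) = (3 + 9 + 9 + 8 + 2 + 3) / 6 = 34/6 = 5.6667
  mean(V) = (1 + 6 + 1 + 4 + 2 + 6) / 6 = 20/6 = 3.3333
  x̄ = (5.6667, 3.3333),  deviation x̄ - mu_0 = (5.6667, 3.3333) - (8, 5) = (-2.3333, -1.6667).

Step 2 — sample covariance matrix, S[i,j] = (1/(n-1)) · Σ_k (x_{k,i} - mean_i) · (x_{k,j} - mean_j), divisor n-1 = 5:
  S[U,U] = ((-2.6667)·(-2.6667) + (3.3333)·(3.3333) + (3.3333)·(3.3333) + (2.3333)·(2.3333) + (-3.6667)·(-3.6667) + (-2.6667)·(-2.6667)) / 5 = 55.3333/5 = 11.0667
  S[U,V] = ((-2.6667)·(-2.3333) + (3.3333)·(2.6667) + (3.3333)·(-2.3333) + (2.3333)·(0.6667) + (-3.6667)·(-1.3333) + (-2.6667)·(2.6667)) / 5 = 6.6667/5 = 1.3333
  S[V,V] = ((-2.3333)·(-2.3333) + (2.6667)·(2.6667) + (-2.3333)·(-2.3333) + (0.6667)·(0.6667) + (-1.3333)·(-1.3333) + (2.6667)·(2.6667)) / 5 = 27.3333/5 = 5.4667
  S = [[11.0667, 1.3333],
 [1.3333, 5.4667]].

Step 3 — invert S. det(S) = 11.0667·5.4667 - (1.3333)² = 58.72.
  S^{-1} = (1/det) · [[d, -b], [-b, a]] = [[0.0931, -0.0227],
 [-0.0227, 0.1885]].

Step 4 — quadratic form (x̄ - mu_0)^T · S^{-1} · (x̄ - mu_0):
  S^{-1} · (x̄ - mu_0) = (-0.1794, -0.2611),
  (x̄ - mu_0)^T · [...] = (-2.3333)·(-0.1794) + (-1.6667)·(-0.2611) = 0.8538.

Step 5 — scale by n: T² = 6 · 0.8538 = 5.1226.

T² ≈ 5.1226


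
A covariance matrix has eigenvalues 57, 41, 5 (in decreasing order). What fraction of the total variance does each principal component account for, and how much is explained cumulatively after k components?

Step 1 — total variance = trace(Sigma) = Σ λ_i = 57 + 41 + 5 = 103.

Step 2 — fraction explained by component i = λ_i / Σ λ:
  PC1: 57/103 = 0.5534
  PC2: 41/103 = 0.3981
  PC3: 5/103 = 0.0485

Step 3 — cumulative fraction after k components = (λ_1 + ... + λ_k) / Σ λ:
  k = 1: 57/103 = 0.5534
  k = 2: (57 + 41)/103 = 98/103 = 0.9515
  k = 3: (57 + 41 + 5)/103 = 103/103 = 1

Summary (fraction, with percent):

explained: PC1 0.5534 (55.34%), PC2 0.3981 (39.81%), PC3 0.0485 (4.85%);  cumulative: 0.5534, 0.9515, 1


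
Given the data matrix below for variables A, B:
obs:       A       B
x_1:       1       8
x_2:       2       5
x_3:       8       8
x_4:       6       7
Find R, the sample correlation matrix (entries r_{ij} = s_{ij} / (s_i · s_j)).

Step 1 — column means:
  mean(A) = (1 + 2 + 8 + 6) / 4 = 17/4 = 4.25
  mean(B) = (8 + 5 + 8 + 7) / 4 = 28/4 = 7

Step 2 — sample variances and covariances s[i,j] = (1/(n-1)) · Σ_k (x_{k,i} - mean_i) · (x_{k,j} - mean_j), with n-1 = 3:
  s[A,A] = ((-3.25)·(-3.25) + (-2.25)·(-2.25) + (3.75)·(3.75) + (1.75)·(1.75)) / 3 = 32.75/3 = 10.9167
  s[A,B] = ((-3.25)·(1) + (-2.25)·(-2) + (3.75)·(1) + (1.75)·(0)) / 3 = 5/3 = 1.6667
  s[B,B] = ((1)·(1) + (-2)·(-2) + (1)·(1) + (0)·(0)) / 3 = 6/3 = 2
  Sample standard deviations s_i = √(s[i,i]):
  s(A) = √(10.9167) = 3.304
  s(B) = √(2) = 1.4142

Step 3 — r_{ij} = s_{ij} / (s_i · s_j):
  r[A,A] = 1 (diagonal).
  r[A,B] = 1.6667 / (3.304 · 1.4142) = 1.6667 / 4.6726 = 0.3567
  r[B,B] = 1 (diagonal).

R is symmetric with unit diagonal. Assembling:

R = [[1, 0.3567],
 [0.3567, 1]]


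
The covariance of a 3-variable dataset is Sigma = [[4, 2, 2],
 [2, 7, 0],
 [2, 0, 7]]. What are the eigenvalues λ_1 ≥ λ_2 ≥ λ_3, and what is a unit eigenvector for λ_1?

Step 1 — characteristic polynomial p(λ) = det(λI - Sigma) = λ³ - tr·λ² + c_1·λ - det, where tr = trace, c_1 = sum of the principal 2×2 minors, det = det(Sigma):
  tr = 4 + 7 + 7 = 18,
  c_1 = (4·7 - (2)²) + (4·7 - (2)²) + (7·7 - (0)²) = 24 + 24 + 49 = 97,
  det = 4·(7·7 - (0)²) - (2)·((2)·7 - (0)·(2)) + (2)·((2)·(0) - 7·(2)) = 4·(49) - (2)·(14) + (2)·(-14) = 140.
  So p(λ) = λ³ - 18λ² + 97λ - 140.
Step 2 — look for an integer root (rational root theorem: any rational root is an integer divisor of 140). Testing λ = 7:
  p(7) = 343 - 882 + 679 - 140 = 0  ✓
  Dividing out (λ - 7): p(λ) = (λ - 7)(λ² - 11λ + 20).
Step 3 — remaining eigenvalues from the quadratic λ² - 11λ + 20 = 0:
  Δ = 11² - 4·20 = 121 - 80 = 41,  λ = (11 ± √41)/2 = (11 ± 6.4031)/2 ≈ 8.7016 or 2.2984.
  Sorted: λ_1 = 8.7016,  λ_2 = 7,  λ_3 = 2.2984  (check: sum = 18 = tr ✓).

Step 4 — unit eigenvector for λ_1 ≈ 8.7016: v spans the null space of (Sigma - λ_1 I), whose rows are
  r_1 = (-4.7016, 2, 2),  r_2 = (2, -1.7016, 0),  r_3 = (2, 0, -1.7016).
  v is orthogonal to every row, so take v ∝ r_1 × r_2 = ((2)·(0) - (2)·(-1.7016), (2)·(2) - (-4.7016)·(0), (-4.7016)·(-1.7016) - (2)·(2)) ≈ (3.4031, 4, 4).
  Let u = (3.4031, 4, 4).
  ||u|| = √((3.4031)² + (4)² + (4)²) = √(43.5813) ≈ 6.6016,  v_1 = u/||u|| ≈ (0.5155, 0.6059, 0.6059) (||v_1|| = 1).

λ_1 = 8.7016,  λ_2 = 7,  λ_3 = 2.2984;  v_1 ≈ (0.5155, 0.6059, 0.6059)


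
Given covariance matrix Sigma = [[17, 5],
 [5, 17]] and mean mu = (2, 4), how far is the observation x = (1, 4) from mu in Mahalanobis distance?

Step 1 — centre the observation: (x - mu) = (-1, 0).

Step 2 — invert Sigma. det(Sigma) = 17·17 - (5)² = 264.
  Sigma^{-1} = (1/det) · [[d, -b], [-b, a]] = [[0.0644, -0.0189],
 [-0.0189, 0.0644]].

Step 3 — form the quadratic (x - mu)^T · Sigma^{-1} · (x - mu):
  Sigma^{-1} · (x - mu) = (-0.0644, 0.0189).
  (x - mu)^T · [Sigma^{-1} · (x - mu)] = (-1)·(-0.0644) + (0)·(0.0189) = 0.0644.

Step 4 — take square root: d = √(0.0644) ≈ 0.2538.

d(x, mu) = √(0.0644) ≈ 0.2538


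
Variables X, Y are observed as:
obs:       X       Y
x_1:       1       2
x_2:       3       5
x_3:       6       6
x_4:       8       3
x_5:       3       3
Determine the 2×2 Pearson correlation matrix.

Step 1 — column means:
  mean(X) = (1 + 3 + 6 + 8 + 3) / 5 = 21/5 = 4.2
  mean(Y) = (2 + 5 + 6 + 3 + 3) / 5 = 19/5 = 3.8

Step 2 — sample variances and covariances s[i,j] = (1/(n-1)) · Σ_k (x_{k,i} - mean_i) · (x_{k,j} - mean_j), with n-1 = 4:
  s[X,X] = ((-3.2)·(-3.2) + (-1.2)·(-1.2) + (1.8)·(1.8) + (3.8)·(3.8) + (-1.2)·(-1.2)) / 4 = 30.8/4 = 7.7
  s[X,Y] = ((-3.2)·(-1.8) + (-1.2)·(1.2) + (1.8)·(2.2) + (3.8)·(-0.8) + (-1.2)·(-0.8)) / 4 = 6.2/4 = 1.55
  s[Y,Y] = ((-1.8)·(-1.8) + (1.2)·(1.2) + (2.2)·(2.2) + (-0.8)·(-0.8) + (-0.8)·(-0.8)) / 4 = 10.8/4 = 2.7
  Sample standard deviations s_i = √(s[i,i]):
  s(X) = √(7.7) = 2.7749
  s(Y) = √(2.7) = 1.6432

Step 3 — r_{ij} = s_{ij} / (s_i · s_j):
  r[X,X] = 1 (diagonal).
  r[X,Y] = 1.55 / (2.7749 · 1.6432) = 1.55 / 4.5596 = 0.3399
  r[Y,Y] = 1 (diagonal).

R is symmetric with unit diagonal. Assembling:

R = [[1, 0.3399],
 [0.3399, 1]]


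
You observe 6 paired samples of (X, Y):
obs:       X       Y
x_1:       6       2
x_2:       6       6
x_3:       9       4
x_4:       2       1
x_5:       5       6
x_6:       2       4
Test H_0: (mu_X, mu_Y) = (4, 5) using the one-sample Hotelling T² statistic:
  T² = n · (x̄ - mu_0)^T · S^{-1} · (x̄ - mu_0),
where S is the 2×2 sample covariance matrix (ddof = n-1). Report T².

Step 1 — sample mean vector:
  mean(X) = (6 + 6 + 9 + 2 + 5 + 2) / 6 = 30/6 = 5
  mean(Y) = (2 + 6 + 4 + 1 + 6 + 4) / 6 = 23/6 = 3.8333
  x̄ = (5, 3.8333),  deviation x̄ - mu_0 = (5, 3.8333) - (4, 5) = (1, -1.1667).

Step 2 — sample covariance matrix, S[i,j] = (1/(n-1)) · Σ_k (x_{k,i} - mean_i) · (x_{k,j} - mean_j), divisor n-1 = 5:
  S[X,X] = ((1)·(1) + (1)·(1) + (4)·(4) + (-3)·(-3) + (0)·(0) + (-3)·(-3)) / 5 = 36/5 = 7.2
  S[X,Y] = ((1)·(-1.8333) + (1)·(2.1667) + (4)·(0.1667) + (-3)·(-2.8333) + (0)·(2.1667) + (-3)·(0.1667)) / 5 = 9/5 = 1.8
  S[Y,Y] = ((-1.8333)·(-1.8333) + (2.1667)·(2.1667) + (0.1667)·(0.1667) + (-2.8333)·(-2.8333) + (2.1667)·(2.1667) + (0.1667)·(0.1667)) / 5 = 20.8333/5 = 4.1667
  S = [[7.2, 1.8],
 [1.8, 4.1667]].

Step 3 — invert S. det(S) = 7.2·4.1667 - (1.8)² = 26.76.
  S^{-1} = (1/det) · [[d, -b], [-b, a]] = [[0.1557, -0.0673],
 [-0.0673, 0.2691]].

Step 4 — quadratic form (x̄ - mu_0)^T · S^{-1} · (x̄ - mu_0):
  S^{-1} · (x̄ - mu_0) = (0.2342, -0.3812),
  (x̄ - mu_0)^T · [...] = (1)·(0.2342) + (-1.1667)·(-0.3812) = 0.6789.

Step 5 — scale by n: T² = 6 · 0.6789 = 4.0732.

T² ≈ 4.0732


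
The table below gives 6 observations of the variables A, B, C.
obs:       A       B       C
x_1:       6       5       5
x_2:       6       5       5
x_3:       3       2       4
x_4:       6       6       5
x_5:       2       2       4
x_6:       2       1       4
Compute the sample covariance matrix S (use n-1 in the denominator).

Step 1 — column means:
  mean(A) = (6 + 6 + 3 + 6 + 2 + 2) / 6 = 25/6 = 4.1667
  mean(B) = (5 + 5 + 2 + 6 + 2 + 1) / 6 = 21/6 = 3.5
  mean(C) = (5 + 5 + 4 + 5 + 4 + 4) / 6 = 27/6 = 4.5

Step 2 — sample covariance S[i,j] = (1/(n-1)) · Σ_k (x_{k,i} - mean_i) · (x_{k,j} - mean_j), with n-1 = 5.
  S[A,A] = ((1.8333)·(1.8333) + (1.8333)·(1.8333) + (-1.1667)·(-1.1667) + (1.8333)·(1.8333) + (-2.1667)·(-2.1667) + (-2.1667)·(-2.1667)) / 5 = 20.8333/5 = 4.1667
  S[A,B] = ((1.8333)·(1.5) + (1.8333)·(1.5) + (-1.1667)·(-1.5) + (1.8333)·(2.5) + (-2.1667)·(-1.5) + (-2.1667)·(-2.5)) / 5 = 20.5/5 = 4.1
  S[A,C] = ((1.8333)·(0.5) + (1.8333)·(0.5) + (-1.1667)·(-0.5) + (1.8333)·(0.5) + (-2.1667)·(-0.5) + (-2.1667)·(-0.5)) / 5 = 5.5/5 = 1.1
  S[B,B] = ((1.5)·(1.5) + (1.5)·(1.5) + (-1.5)·(-1.5) + (2.5)·(2.5) + (-1.5)·(-1.5) + (-2.5)·(-2.5)) / 5 = 21.5/5 = 4.3
  S[B,C] = ((1.5)·(0.5) + (1.5)·(0.5) + (-1.5)·(-0.5) + (2.5)·(0.5) + (-1.5)·(-0.5) + (-2.5)·(-0.5)) / 5 = 5.5/5 = 1.1
  S[C,C] = ((0.5)·(0.5) + (0.5)·(0.5) + (-0.5)·(-0.5) + (0.5)·(0.5) + (-0.5)·(-0.5) + (-0.5)·(-0.5)) / 5 = 1.5/5 = 0.3

S is symmetric (S[j,i] = S[i,j]). Assembling:

S = [[4.1667, 4.1, 1.1],
 [4.1, 4.3, 1.1],
 [1.1, 1.1, 0.3]]


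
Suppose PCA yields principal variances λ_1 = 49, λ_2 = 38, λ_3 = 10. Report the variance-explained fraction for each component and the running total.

Step 1 — total variance = trace(Sigma) = Σ λ_i = 49 + 38 + 10 = 97.

Step 2 — fraction explained by component i = λ_i / Σ λ:
  PC1: 49/97 = 0.5052
  PC2: 38/97 = 0.3918
  PC3: 10/97 = 0.1031

Step 3 — cumulative fraction after k components = (λ_1 + ... + λ_k) / Σ λ:
  k = 1: 49/97 = 0.5052
  k = 2: (49 + 38)/97 = 87/97 = 0.8969
  k = 3: (49 + 38 + 10)/97 = 97/97 = 1

Summary (fraction, with percent):

explained: PC1 0.5052 (50.52%), PC2 0.3918 (39.18%), PC3 0.1031 (10.31%);  cumulative: 0.5052, 0.8969, 1


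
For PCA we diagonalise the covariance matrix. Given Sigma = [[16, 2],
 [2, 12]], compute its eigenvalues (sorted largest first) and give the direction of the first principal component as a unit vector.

Step 1 — characteristic polynomial of 2×2 Sigma:
  det(Sigma - λI) = λ² - trace · λ + det = 0.
  trace = 16 + 12 = 28, det = 16·12 - (2)² = 188.
Step 2 — discriminant:
  Δ = trace² - 4·det = 784 - 752 = 32.
Step 3 — eigenvalues:
  λ = (trace ± √Δ)/2 = (28 ± 5.6569)/2,
  λ_1 = 16.8284,  λ_2 = 11.1716.

Step 4 — unit eigenvector for λ_1: solve (Sigma - λ_1 I)v = 0. First row:
  (16 - 16.8284)·v_x + (2)·v_y = 0, i.e. (-0.8284)·v_x + (2)·v_y = 0,
  so v ∝ (b, λ_1 - a) = (2, 0.8284) = u.
  ||u|| = √((2)² + (0.8284)²) = √(4.6863) ≈ 2.1648,
  v_1 = u/||u|| ≈ (0.9239, 0.3827) (||v_1|| = 1).

λ_1 = 16.8284,  λ_2 = 11.1716;  v_1 ≈ (0.9239, 0.3827)


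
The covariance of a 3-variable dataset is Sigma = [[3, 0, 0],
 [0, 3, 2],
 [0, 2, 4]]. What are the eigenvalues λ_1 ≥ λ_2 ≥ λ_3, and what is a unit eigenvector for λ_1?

Step 1 — characteristic polynomial p(λ) = det(λI - Sigma) = λ³ - tr·λ² + c_1·λ - det, where tr = trace, c_1 = sum of the principal 2×2 minors, det = det(Sigma):
  tr = 3 + 3 + 4 = 10,
  c_1 = (3·3 - (0)²) + (3·4 - (0)²) + (3·4 - (2)²) = 9 + 12 + 8 = 29,
  det = 3·(3·4 - (2)²) - (0)·((0)·4 - (2)·(0)) + (0)·((0)·(2) - 3·(0)) = 3·(8) - (0)·(0) + (0)·(0) = 24.
  So p(λ) = λ³ - 10λ² + 29λ - 24.
Step 2 — look for an integer root (rational root theorem: any rational root is an integer divisor of 24). Testing λ = 3:
  p(3) = 27 - 90 + 87 - 24 = 0  ✓
  Dividing out (λ - 3): p(λ) = (λ - 3)(λ² - 7λ + 8).
Step 3 — remaining eigenvalues from the quadratic λ² - 7λ + 8 = 0:
  Δ = 7² - 4·8 = 49 - 32 = 17,  λ = (7 ± √17)/2 = (7 ± 4.1231)/2 ≈ 5.5616 or 1.4384.
  Sorted: λ_1 = 5.5616,  λ_2 = 3,  λ_3 = 1.4384  (check: sum = 10 = tr ✓).

Step 4 — unit eigenvector for λ_1 ≈ 5.5616: v spans the null space of (Sigma - λ_1 I), whose rows are
  r_1 = (-2.5616, 0, 0),  r_2 = (0, -2.5616, 2),  r_3 = (0, 2, -1.5616).
  v is orthogonal to every row, so take v ∝ r_1 × r_2 = ((0)·(2) - (0)·(-2.5616), (0)·(0) - (-2.5616)·(2), (-2.5616)·(-2.5616) - (0)·(0)) ≈ (0, 5.1231, 6.5616).
  Let u = (0, 5.1231, 6.5616).
  ||u|| = √((0)² + (5.1231)² + (6.5616)²) = √(69.3002) ≈ 8.3247,  v_1 = u/||u|| ≈ (0, 0.6154, 0.7882) (||v_1|| = 1).

λ_1 = 5.5616,  λ_2 = 3,  λ_3 = 1.4384;  v_1 ≈ (0, 0.6154, 0.7882)


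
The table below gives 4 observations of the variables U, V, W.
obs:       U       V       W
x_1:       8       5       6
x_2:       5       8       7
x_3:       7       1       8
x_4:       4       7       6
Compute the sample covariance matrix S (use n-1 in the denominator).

Step 1 — column means:
  mean(U) = (8 + 5 + 7 + 4) / 4 = 24/4 = 6
  mean(V) = (5 + 8 + 1 + 7) / 4 = 21/4 = 5.25
  mean(W) = (6 + 7 + 8 + 6) / 4 = 27/4 = 6.75

Step 2 — sample covariance S[i,j] = (1/(n-1)) · Σ_k (x_{k,i} - mean_i) · (x_{k,j} - mean_j), with n-1 = 3.
  S[U,U] = ((2)·(2) + (-1)·(-1) + (1)·(1) + (-2)·(-2)) / 3 = 10/3 = 3.3333
  S[U,V] = ((2)·(-0.25) + (-1)·(2.75) + (1)·(-4.25) + (-2)·(1.75)) / 3 = -11/3 = -3.6667
  S[U,W] = ((2)·(-0.75) + (-1)·(0.25) + (1)·(1.25) + (-2)·(-0.75)) / 3 = 1/3 = 0.3333
  S[V,V] = ((-0.25)·(-0.25) + (2.75)·(2.75) + (-4.25)·(-4.25) + (1.75)·(1.75)) / 3 = 28.75/3 = 9.5833
  S[V,W] = ((-0.25)·(-0.75) + (2.75)·(0.25) + (-4.25)·(1.25) + (1.75)·(-0.75)) / 3 = -5.75/3 = -1.9167
  S[W,W] = ((-0.75)·(-0.75) + (0.25)·(0.25) + (1.25)·(1.25) + (-0.75)·(-0.75)) / 3 = 2.75/3 = 0.9167

S is symmetric (S[j,i] = S[i,j]). Assembling:

S = [[3.3333, -3.6667, 0.3333],
 [-3.6667, 9.5833, -1.9167],
 [0.3333, -1.9167, 0.9167]]


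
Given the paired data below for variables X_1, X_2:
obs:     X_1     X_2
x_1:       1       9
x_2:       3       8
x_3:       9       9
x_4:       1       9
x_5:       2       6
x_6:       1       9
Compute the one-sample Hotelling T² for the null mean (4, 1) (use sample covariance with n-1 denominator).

Step 1 — sample mean vector:
  mean(X_1) = (1 + 3 + 9 + 1 + 2 + 1) / 6 = 17/6 = 2.8333
  mean(X_2) = (9 + 8 + 9 + 9 + 6 + 9) / 6 = 50/6 = 8.3333
  x̄ = (2.8333, 8.3333),  deviation x̄ - mu_0 = (2.8333, 8.3333) - (4, 1) = (-1.1667, 7.3333).

Step 2 — sample covariance matrix, S[i,j] = (1/(n-1)) · Σ_k (x_{k,i} - mean_i) · (x_{k,j} - mean_j), divisor n-1 = 5:
  S[X_1,X_1] = ((-1.8333)·(-1.8333) + (0.1667)·(0.1667) + (6.1667)·(6.1667) + (-1.8333)·(-1.8333) + (-0.8333)·(-0.8333) + (-1.8333)·(-1.8333)) / 5 = 48.8333/5 = 9.7667
  S[X_1,X_2] = ((-1.8333)·(0.6667) + (0.1667)·(-0.3333) + (6.1667)·(0.6667) + (-1.8333)·(0.6667) + (-0.8333)·(-2.3333) + (-1.8333)·(0.6667)) / 5 = 2.3333/5 = 0.4667
  S[X_2,X_2] = ((0.6667)·(0.6667) + (-0.3333)·(-0.3333) + (0.6667)·(0.6667) + (0.6667)·(0.6667) + (-2.3333)·(-2.3333) + (0.6667)·(0.6667)) / 5 = 7.3333/5 = 1.4667
  S = [[9.7667, 0.4667],
 [0.4667, 1.4667]].

Step 3 — invert S. det(S) = 9.7667·1.4667 - (0.4667)² = 14.1067.
  S^{-1} = (1/det) · [[d, -b], [-b, a]] = [[0.104, -0.0331],
 [-0.0331, 0.6923]].

Step 4 — quadratic form (x̄ - mu_0)^T · S^{-1} · (x̄ - mu_0):
  S^{-1} · (x̄ - mu_0) = (-0.3639, 5.1158),
  (x̄ - mu_0)^T · [...] = (-1.1667)·(-0.3639) + (7.3333)·(5.1158) = 37.9403.

Step 5 — scale by n: T² = 6 · 37.9403 = 227.6418.

T² ≈ 227.6418
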